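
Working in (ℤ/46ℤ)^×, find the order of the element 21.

ord(21) | φ(46) = φ(2)·φ(23) = 1·22 = 22 = 2 · 11.
Divisors of 22: 1, 2, 11, 22.
Compute 21^d (mod 46) for the divisors d until we hit 1:
21^1 ≡ 21
21^2 ≡ 27
21^11 ≡ 45
21^22 ≡ 1
Hence ord(21) = 22.

22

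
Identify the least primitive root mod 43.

φ(43) = 43 − 1 = 42 = 2 · 3 · 7.
g is a primitive root iff g^(42/q) ≢ 1 (mod 43) for each prime q ∈ {2, 3, 7}.
g = 2: 2^21 ≡ 42; 2^14 ≡ 1 — hits 1, so not a primitive root.
g = 3: 3^21 ≡ 42; 3^14 ≡ 36; 3^6 ≡ 41 — none is 1, so 3 is a primitive root.
The smallest primitive root modulo 43 is 3.

3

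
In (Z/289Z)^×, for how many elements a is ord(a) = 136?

64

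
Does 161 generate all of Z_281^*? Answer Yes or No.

Yes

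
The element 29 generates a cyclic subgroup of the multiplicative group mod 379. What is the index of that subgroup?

3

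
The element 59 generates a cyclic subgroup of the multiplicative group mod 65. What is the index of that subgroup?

Since 59 ∈ (Z/65Z)^×, its order divides φ(65) = φ(5·13) = (5−1)·(13−1) = 4·12 = 48 = 2^4 · 3.
Divisors of 48: 1, 2, 3, 4, 6, 8, 12, 16, 24, 48.
Check 59^d mod 65 for each divisor in increasing order:
59^1 ≡ 59
59^2 ≡ 36
59^3 ≡ 44
59^4 ≡ 61
59^6 ≡ 51
59^8 ≡ 16
59^12 ≡ 1
The order of 59 is 12, so the subgroup it generates has 12 elements.
The index is φ(65) / ord(59) = 48 / 12 = 4.

4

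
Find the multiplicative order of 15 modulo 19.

18

The order of 15 must divide φ(19) = 19 − 1 = 18 = 2 · 3^2.
Divisors of 18: 1, 2, 3, 6, 9, 18.
Evaluate successive powers at the divisors of 18:
15^1 ≡ 15 (mod 19)
15^2 ≡ 16 (mod 19)
15^3 ≡ 12 (mod 19)
15^6 ≡ 11 (mod 19)
15^9 ≡ 18 (mod 19)
15^18 ≡ 1 (mod 19) ✓
The smallest such exponent is 18, so the order of 15 is 18.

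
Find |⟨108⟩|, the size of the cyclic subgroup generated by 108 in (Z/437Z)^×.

ord(108) | φ(437) = φ(19·23) = (19−1)·(23−1) = 18·22 = 396 = 2^2 · 3^2 · 11.
Divisors of 396: 1, 2, 3, 4, 6, 9, 11, 12, 18, 22, 33, 36, 44, 66, 99, 132, 198, 396.
Test each divisor d:
108^1 ≡ 108
108^2 ≡ 302
108^3 ≡ 278
108^4 ≡ 308
108^6 ≡ 372
108^9 ≡ 284
108^11 ≡ 116
108^12 ≡ 292
108^18 ≡ 248
108^22 ≡ 346
108^33 ≡ 369
108^36 ≡ 324
108^44 ≡ 415
108^66 ≡ 254
108^99 ≡ 208
108^132 ≡ 277
108^198 ≡ 1
Therefore the multiplicative order of 108 modulo 437 is 198.

198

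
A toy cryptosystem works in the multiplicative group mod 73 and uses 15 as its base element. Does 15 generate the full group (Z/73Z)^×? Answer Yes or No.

Yes

φ(73) = 73 − 1 = 72 = 2^3 · 3^2.
Test 15^(72/q) mod 73 for each prime factor q of 72:
15^36 ≡ 72 (mod 73)  [q = 2: ≢ 1 ✓]
15^24 ≡ 8 (mod 73)  [q = 3: ≢ 1 ✓]
All checks pass, so 15 has order 72 and is a primitive root modulo 73.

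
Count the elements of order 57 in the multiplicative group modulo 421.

0

φ(421) = 421 − 1 = 420 = 2^2 · 3 · 5 · 7.
Since (Z/421Z)^× is cyclic of order 420, the number of elements of order d is φ(d) when d | 420 and 0 otherwise.
57 does not divide 420, so no element of (Z/421Z)^× has order 57.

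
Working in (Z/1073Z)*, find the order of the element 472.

252

The order of 472 must divide φ(1073) = φ(29·37) = (29−1)·(37−1) = 28·36 = 1008 = 2^4 · 3^2 · 7.
Divisors of 1008: 1, 2, 3, 4, 6, 7, 8, 9, 12, 14, 16, 18, 21, 24, 28, 36, 42, 48, 56, 63, 72, 84, 112, 126, 144, 168, 252, 336, 504, 1008.
Test each divisor d:
472^1 ≡ 472 (mod 1073)
472^2 ≡ 673 (mod 1073)
472^3 ≡ 48 (mod 1073)
472^4 ≡ 123 (mod 1073)
472^6 ≡ 158 (mod 1073)
472^7 ≡ 539 (mod 1073)
472^8 ≡ 107 (mod 1073)
472^9 ≡ 73 (mod 1073)
472^12 ≡ 285 (mod 1073)
472^14 ≡ 811 (mod 1073)
472^16 ≡ 719 (mod 1073)
472^18 ≡ 1037 (mod 1073)
472^21 ≡ 418 (mod 1073)
472^24 ≡ 750 (mod 1073)
472^28 ≡ 1045 (mod 1073)
472^36 ≡ 223 (mod 1073)
472^42 ≡ 898 (mod 1073)
472^48 ≡ 248 (mod 1073)
472^56 ≡ 784 (mod 1073)
472^63 ≡ 887 (mod 1073)
472^72 ≡ 371 (mod 1073)
472^84 ≡ 581 (mod 1073)
472^112 ≡ 900 (mod 1073)
472^126 ≡ 260 (mod 1073)
472^144 ≡ 297 (mod 1073)
472^168 ≡ 639 (mod 1073)
472^252 ≡ 1 (mod 1073) ✓
Therefore the multiplicative order of 472 modulo 1073 is 252.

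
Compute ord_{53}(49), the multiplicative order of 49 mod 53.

13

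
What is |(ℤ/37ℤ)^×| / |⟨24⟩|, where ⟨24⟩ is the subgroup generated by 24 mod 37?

1

Since 24 ∈ (Z/37Z)^×, its order divides φ(37) = 37 − 1 = 36 = 2^2 · 3^2.
Divisors of 36: 1, 2, 3, 4, 6, 9, 12, 18, 36.
Check 24^d mod 37 for each divisor in increasing order:
24^1 ≡ 24 (mod 37)
24^2 ≡ 21 (mod 37)
24^3 ≡ 23 (mod 37)
24^4 ≡ 34 (mod 37)
24^6 ≡ 11 (mod 37)
24^9 ≡ 31 (mod 37)
24^12 ≡ 10 (mod 37)
24^18 ≡ 36 (mod 37)
24^36 ≡ 1 (mod 37) ✓
So ord_37(24) = 36, hence |⟨24⟩| = 36.
Index = |(Z/37Z)^×| / |⟨24⟩| = 36 / 36 = 1.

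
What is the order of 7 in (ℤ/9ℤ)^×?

3

ord(7) | φ(9) = φ(3^2) = 3·(3−1) = 6 = 2 · 3.
Divisors of 6: 1, 2, 3, 6.
Compute 7^d (mod 9) for the divisors d until we hit 1:
7^1 ≡ 7 (mod 9)
7^2 ≡ 4 (mod 9)
7^3 ≡ 1 (mod 9) ✓
So ord_9(7) = 3.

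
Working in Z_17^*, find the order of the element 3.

16

By Lagrange's theorem, ord_17(3) divides φ(17) = 17 − 1 = 16 = 2^4.
Divisors of 16: 1, 2, 4, 8, 16.
Check 3^d mod 17 for each divisor in increasing order:
3^1 ≡ 3
3^2 ≡ 9
3^4 ≡ 13
3^8 ≡ 16
3^16 ≡ 1
So ord_17(3) = 16.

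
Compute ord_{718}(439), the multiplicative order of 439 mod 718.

179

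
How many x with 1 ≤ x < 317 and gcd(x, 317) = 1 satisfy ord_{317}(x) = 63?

0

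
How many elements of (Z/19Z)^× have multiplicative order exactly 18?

6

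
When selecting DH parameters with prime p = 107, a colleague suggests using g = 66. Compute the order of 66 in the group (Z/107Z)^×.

The order of 66 must divide φ(107) = 107 − 1 = 106 = 2 · 53.
Divisors of 106: 1, 2, 53, 106.
Evaluate successive powers at the divisors of 106:
66^1 ≡ 66
66^2 ≡ 76
66^53 ≡ 106
66^106 ≡ 1
Therefore the multiplicative order of 66 modulo 107 is 106.

106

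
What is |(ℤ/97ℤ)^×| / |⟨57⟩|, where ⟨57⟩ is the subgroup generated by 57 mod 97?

1

Since 57 ∈ (Z/97Z)^×, its order divides φ(97) = 97 − 1 = 96 = 2^5 · 3.
Divisors of 96: 1, 2, 3, 4, 6, 8, 12, 16, 24, 32, 48, 96.
Evaluate successive powers at the divisors of 96:
57^1 ≡ 57 (mod 97)
57^2 ≡ 48 (mod 97)
57^3 ≡ 20 (mod 97)
57^4 ≡ 73 (mod 97)
57^6 ≡ 12 (mod 97)
57^8 ≡ 91 (mod 97)
57^12 ≡ 47 (mod 97)
57^16 ≡ 36 (mod 97)
57^24 ≡ 75 (mod 97)
57^32 ≡ 35 (mod 97)
57^48 ≡ 96 (mod 97)
57^96 ≡ 1 (mod 97) ✓
The order of 57 is 96, so the subgroup it generates has 96 elements.
The index is φ(97) / ord(57) = 96 / 96 = 1.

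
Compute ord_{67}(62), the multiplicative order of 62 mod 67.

By Lagrange's theorem, ord_67(62) divides φ(67) = 67 − 1 = 66 = 2 · 3 · 11.
Divisors of 66: 1, 2, 3, 6, 11, 22, 33, 66.
Compute 62^d (mod 67) for the divisors d until we hit 1:
62^1 ≡ 62 (mod 67)
62^2 ≡ 25 (mod 67)
62^3 ≡ 9 (mod 67)
62^6 ≡ 14 (mod 67)
62^11 ≡ 1 (mod 67) ✓
The smallest such exponent is 11, so the order of 62 is 11.

11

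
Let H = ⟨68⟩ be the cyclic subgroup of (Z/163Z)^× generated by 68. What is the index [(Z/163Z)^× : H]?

1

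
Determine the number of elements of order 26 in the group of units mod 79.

φ(79) = 79 − 1 = 78 = 2 · 3 · 13.
In a cyclic group of order 78, there are φ(d) elements of order d for each divisor d of 78, and zero for non-divisors.
26 = 2 · 13 divides 78, and φ(26) = 12.

12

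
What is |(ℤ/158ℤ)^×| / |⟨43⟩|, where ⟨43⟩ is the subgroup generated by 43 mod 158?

1

The order of 43 must divide φ(158) = φ(2)·φ(79) = 1·78 = 78 = 2 · 3 · 13.
Divisors of 78: 1, 2, 3, 6, 13, 26, 39, 78.
Evaluate successive powers at the divisors of 78:
43^1 ≡ 43 (mod 158)
43^2 ≡ 111 (mod 158)
43^3 ≡ 33 (mod 158)
43^6 ≡ 141 (mod 158)
43^13 ≡ 103 (mod 158)
43^26 ≡ 23 (mod 158)
43^39 ≡ 157 (mod 158)
43^78 ≡ 1 (mod 158) ✓
The order of 43 is 78, so the subgroup it generates has 78 elements.
Index = |(Z/158Z)^×| / |⟨43⟩| = 78 / 78 = 1.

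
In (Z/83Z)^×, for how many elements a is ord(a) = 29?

0

φ(83) = 83 − 1 = 82 = 2 · 41.
(Z/83Z)^× is cyclic (|G| = 82); a cyclic group of order m has exactly φ(d) elements of each order d | m, and none otherwise.
29 does not divide 82, so no element of (Z/83Z)^× has order 29.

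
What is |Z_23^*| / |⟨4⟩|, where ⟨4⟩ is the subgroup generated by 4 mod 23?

2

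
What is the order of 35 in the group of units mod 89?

88

ord(35) | φ(89) = 89 − 1 = 88 = 2^3 · 11.
Divisors of 88: 1, 2, 4, 8, 11, 22, 44, 88.
Test each divisor d:
35^1 ≡ 35
35^2 ≡ 68
35^4 ≡ 85
35^8 ≡ 16
35^11 ≡ 77
35^22 ≡ 55
35^44 ≡ 88
35^88 ≡ 1
So ord_89(35) = 88.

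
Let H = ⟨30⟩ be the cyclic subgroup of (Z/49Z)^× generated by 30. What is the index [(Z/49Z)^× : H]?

ord(30) | φ(49) = φ(7^2) = 7·(7−1) = 42 = 2 · 3 · 7.
Divisors of 42: 1, 2, 3, 6, 7, 14, 21, 42.
Evaluate successive powers at the divisors of 42:
30^1 ≡ 30 (mod 49)
30^2 ≡ 18 (mod 49)
30^3 ≡ 1 (mod 49) ✓
So ord_49(30) = 3, hence |⟨30⟩| = 3.
[(Z/49Z)^× : ⟨30⟩] = 42/3 = 14.

14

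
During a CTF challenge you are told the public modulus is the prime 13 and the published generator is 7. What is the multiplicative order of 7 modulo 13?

ord(7) | φ(13) = 13 − 1 = 12 = 2^2 · 3.
Divisors of 12: 1, 2, 3, 4, 6, 12.
Check 7^d mod 13 for each divisor in increasing order:
7^1 ≡ 7
7^2 ≡ 10
7^3 ≡ 5
7^4 ≡ 9
7^6 ≡ 12
7^12 ≡ 1
Therefore the multiplicative order of 7 modulo 13 is 12.

12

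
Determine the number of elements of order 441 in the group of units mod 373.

0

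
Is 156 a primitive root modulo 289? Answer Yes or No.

Yes

φ(289) = φ(17^2) = 17·(17−1) = 272 = 2^4 · 17.
It suffices to check that the order of 156 is not a proper divisor of 272: compute 156^(272/q) for q ∈ {2, 17}.
156^136 ≡ 288 (mod 289)  [q = 2: ≢ 1 ✓]
156^16 ≡ 120 (mod 289)  [q = 17: ≢ 1 ✓]
None equal 1, so ord_289(156) = 272: 156 is a primitive root.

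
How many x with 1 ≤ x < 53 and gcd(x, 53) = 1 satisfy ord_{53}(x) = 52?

24

φ(53) = 53 − 1 = 52 = 2^2 · 13.
Since (Z/53Z)^× is cyclic of order 52, the number of elements of order d is φ(d) when d | 52 and 0 otherwise.
52 = 2^2 · 13 divides 52, and φ(52) = 24.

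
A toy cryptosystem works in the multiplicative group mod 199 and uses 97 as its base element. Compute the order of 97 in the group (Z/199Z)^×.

Since 97 ∈ (Z/199Z)^×, its order divides φ(199) = 199 − 1 = 198 = 2 · 3^2 · 11.
Divisors of 198: 1, 2, 3, 6, 9, 11, 18, 22, 33, 66, 99, 198.
Evaluate successive powers at the divisors of 198:
97^1 ≡ 97 (mod 199)
97^2 ≡ 56 (mod 199)
97^3 ≡ 59 (mod 199)
97^6 ≡ 98 (mod 199)
97^9 ≡ 11 (mod 199)
97^11 ≡ 19 (mod 199)
97^18 ≡ 121 (mod 199)
97^22 ≡ 162 (mod 199)
97^33 ≡ 93 (mod 199)
97^66 ≡ 92 (mod 199)
97^99 ≡ 198 (mod 199)
97^198 ≡ 1 (mod 199) ✓
The smallest such exponent is 198, so the order of 97 is 198.

198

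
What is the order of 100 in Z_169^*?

39

ord(100) | φ(169) = φ(13^2) = 13·(13−1) = 156 = 2^2 · 3 · 13.
Divisors of 156: 1, 2, 3, 4, 6, 12, 13, 26, 39, 52, 78, 156.
Evaluate successive powers at the divisors of 156:
100^1 ≡ 100 (mod 169)
100^2 ≡ 29 (mod 169)
100^3 ≡ 27 (mod 169)
100^4 ≡ 165 (mod 169)
100^6 ≡ 53 (mod 169)
100^12 ≡ 105 (mod 169)
100^13 ≡ 22 (mod 169)
100^26 ≡ 146 (mod 169)
100^39 ≡ 1 (mod 169) ✓
Hence ord(100) = 39.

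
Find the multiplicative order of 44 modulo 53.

13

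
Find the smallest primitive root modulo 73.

5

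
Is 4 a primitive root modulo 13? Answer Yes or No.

No

φ(13) = 13 − 1 = 12 = 2^2 · 3.
It suffices to check that the order of 4 is not a proper divisor of 12: compute 4^(12/q) for q ∈ {2, 3}.
4^6 ≡ 1 (mod 13)  [q = 2: ≡ 1 ✗]
4^4 ≡ 9 (mod 13)  [q = 3: ≢ 1 ✓]
The check at q = 2 fails, so 4 generates a proper subgroup.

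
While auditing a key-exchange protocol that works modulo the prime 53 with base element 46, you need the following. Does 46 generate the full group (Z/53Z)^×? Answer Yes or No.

No

φ(53) = 53 − 1 = 52 = 2^2 · 13.
It suffices to check that the order of 46 is not a proper divisor of 52: compute 46^(52/q) for q ∈ {2, 13}.
46^26 ≡ 1 (mod 53)  [q = 2: ≡ 1 ✗]
46^4 ≡ 16 (mod 53)  [q = 13: ≢ 1 ✓]
Since 46^26 ≡ 1, the order of 46 divides 26 < 52, so 46 is not a primitive root.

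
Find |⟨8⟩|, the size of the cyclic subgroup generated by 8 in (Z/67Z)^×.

22

The order of 8 must divide φ(67) = 67 − 1 = 66 = 2 · 3 · 11.
Divisors of 66: 1, 2, 3, 6, 11, 22, 33, 66.
Check 8^d mod 67 for each divisor in increasing order:
8^1 ≡ 8
8^2 ≡ 64
8^3 ≡ 43
8^6 ≡ 40
8^11 ≡ 66
8^22 ≡ 1
So ord_67(8) = 22.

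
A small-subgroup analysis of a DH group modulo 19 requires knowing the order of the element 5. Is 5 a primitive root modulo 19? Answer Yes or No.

No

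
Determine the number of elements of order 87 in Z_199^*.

φ(199) = 199 − 1 = 198 = 2 · 3^2 · 11.
Since (Z/199Z)^× is cyclic of order 198, the number of elements of order d is φ(d) when d | 198 and 0 otherwise.
Here 198 is not a multiple of 87, so there are no elements of order 87.

0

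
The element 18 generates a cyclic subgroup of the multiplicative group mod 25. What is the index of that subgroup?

5

ord(18) | φ(25) = φ(5^2) = 5·(5−1) = 20 = 2^2 · 5.
Divisors of 20: 1, 2, 4, 5, 10, 20.
Check 18^d mod 25 for each divisor in increasing order:
18^1 ≡ 18 (mod 25)
18^2 ≡ 24 (mod 25)
18^4 ≡ 1 (mod 25) ✓
Thus |⟨18⟩| = ord(18) = 4.
[(Z/25Z)^× : ⟨18⟩] = 20/4 = 5.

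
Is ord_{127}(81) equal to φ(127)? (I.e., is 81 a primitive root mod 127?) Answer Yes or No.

φ(127) = 127 − 1 = 126 = 2 · 3^2 · 7.
81 is a primitive root mod 127 iff 81^(φ(127)/q) ≢ 1 for every prime q | φ(127), i.e. q ∈ {2, 3, 7}.
81^63 ≡ 1 (mod 127)  [q = 2: ≡ 1 ✗]
81^42 ≡ 107 (mod 127)  [q = 3: ≢ 1 ✓]
81^18 ≡ 2 (mod 127)  [q = 7: ≢ 1 ✓]
The check at q = 2 fails, so 81 generates a proper subgroup.

No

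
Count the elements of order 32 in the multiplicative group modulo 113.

0

φ(113) = 113 − 1 = 112 = 2^4 · 7.
In a cyclic group of order 112, there are φ(d) elements of order d for each divisor d of 112, and zero for non-divisors.
Since 32 ∤ 112, the count is 0.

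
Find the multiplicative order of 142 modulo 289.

By Lagrange's theorem, ord_289(142) divides φ(289) = φ(17^2) = 17·(17−1) = 272 = 2^4 · 17.
Divisors of 272: 1, 2, 4, 8, 16, 17, 34, 68, 136, 272.
Compute 142^d (mod 289) for the divisors d until we hit 1:
142^1 ≡ 142 (mod 289)
142^2 ≡ 223 (mod 289)
142^4 ≡ 21 (mod 289)
142^8 ≡ 152 (mod 289)
142^16 ≡ 273 (mod 289)
142^17 ≡ 40 (mod 289)
142^34 ≡ 155 (mod 289)
142^68 ≡ 38 (mod 289)
142^136 ≡ 288 (mod 289)
142^272 ≡ 1 (mod 289) ✓
So ord_289(142) = 272.

272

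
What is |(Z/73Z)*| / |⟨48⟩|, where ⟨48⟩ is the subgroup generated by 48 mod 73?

The order of 48 must divide φ(73) = 73 − 1 = 72 = 2^3 · 3^2.
Divisors of 72: 1, 2, 3, 4, 6, 8, 9, 12, 18, 24, 36, 72.
Test each divisor d:
48^1 ≡ 48
48^2 ≡ 41
48^3 ≡ 70
48^4 ≡ 2
48^6 ≡ 9
48^8 ≡ 4
48^9 ≡ 46
48^12 ≡ 8
48^18 ≡ 72
48^24 ≡ 64
48^36 ≡ 1
The order of 48 is 36, so the subgroup it generates has 36 elements.
The index is φ(73) / ord(48) = 72 / 36 = 2.

2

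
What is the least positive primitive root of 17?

3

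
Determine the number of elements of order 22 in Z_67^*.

10

φ(67) = 67 − 1 = 66 = 2 · 3 · 11.
Since (Z/67Z)^× is cyclic of order 66, the number of elements of order d is φ(d) when d | 66 and 0 otherwise.
22 = 2 · 11 divides 66, and φ(22) = 10.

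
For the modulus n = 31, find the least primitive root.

3

φ(31) = 31 − 1 = 30 = 2 · 3 · 5.
g is a primitive root iff g^(30/q) ≢ 1 (mod 31) for each prime q ∈ {2, 3, 5}.
g = 2: 2^15 ≡ 1 — hits 1, so not a primitive root.
g = 3: 3^15 ≡ 30; 3^10 ≡ 25; 3^6 ≡ 16 — none is 1, so 3 is a primitive root.
So 3 is the smallest generator of (Z/31Z)^×.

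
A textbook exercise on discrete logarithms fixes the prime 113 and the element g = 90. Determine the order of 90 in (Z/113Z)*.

112

By Lagrange's theorem, ord_113(90) divides φ(113) = 113 − 1 = 112 = 2^4 · 7.
Divisors of 112: 1, 2, 4, 7, 8, 14, 16, 28, 56, 112.
Evaluate successive powers at the divisors of 112:
90^1 ≡ 90 (mod 113)
90^2 ≡ 77 (mod 113)
90^4 ≡ 53 (mod 113)
90^7 ≡ 40 (mod 113)
90^8 ≡ 97 (mod 113)
90^14 ≡ 18 (mod 113)
90^16 ≡ 30 (mod 113)
90^28 ≡ 98 (mod 113)
90^56 ≡ 112 (mod 113)
90^112 ≡ 1 (mod 113) ✓
Hence ord(90) = 112.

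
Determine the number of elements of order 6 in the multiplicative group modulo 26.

φ(26) = φ(2)·φ(13) = 1·12 = 12 = 2^2 · 3.
Since (Z/26Z)^× is cyclic of order 12, the number of elements of order d is φ(d) when d | 12 and 0 otherwise.
6 = 2 · 3 divides 12, and φ(6) = 2.

2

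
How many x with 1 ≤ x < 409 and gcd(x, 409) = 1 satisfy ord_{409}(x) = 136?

φ(409) = 409 − 1 = 408 = 2^3 · 3 · 17.
Since (Z/409Z)^× is cyclic of order 408, the number of elements of order d is φ(d) when d | 408 and 0 otherwise.
136 = 2^3 · 17 divides 408, and φ(136) = 64.

64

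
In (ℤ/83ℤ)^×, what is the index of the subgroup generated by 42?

1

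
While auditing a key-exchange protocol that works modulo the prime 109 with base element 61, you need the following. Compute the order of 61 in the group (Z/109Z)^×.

54

The order of 61 must divide φ(109) = 109 − 1 = 108 = 2^2 · 3^3.
Divisors of 108: 1, 2, 3, 4, 6, 9, 12, 18, 27, 36, 54, 108.
Test each divisor d:
61^1 ≡ 61
61^2 ≡ 15
61^3 ≡ 43
61^4 ≡ 7
61^6 ≡ 105
61^9 ≡ 46
61^12 ≡ 16
61^18 ≡ 45
61^27 ≡ 108
61^36 ≡ 63
61^54 ≡ 1
So ord_109(61) = 54.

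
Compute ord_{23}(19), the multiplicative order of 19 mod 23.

22

The order of 19 must divide φ(23) = 23 − 1 = 22 = 2 · 11.
Divisors of 22: 1, 2, 11, 22.
Compute 19^d (mod 23) for the divisors d until we hit 1:
19^1 ≡ 19 (mod 23)
19^2 ≡ 16 (mod 23)
19^11 ≡ 22 (mod 23)
19^22 ≡ 1 (mod 23) ✓
So ord_23(19) = 22.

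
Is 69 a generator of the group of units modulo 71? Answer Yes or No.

Yes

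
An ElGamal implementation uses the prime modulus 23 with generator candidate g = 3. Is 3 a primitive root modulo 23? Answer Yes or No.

No

φ(23) = 23 − 1 = 22 = 2 · 11.
It suffices to check that the order of 3 is not a proper divisor of 22: compute 3^(22/q) for q ∈ {2, 11}.
3^11 ≡ 1 (mod 23)  [q = 2: ≡ 1 ✗]
3^2 ≡ 9 (mod 23)  [q = 11: ≢ 1 ✓]
3^11 ≡ 1 shows ord(3) | 11, strictly less than φ(23); not a primitive root.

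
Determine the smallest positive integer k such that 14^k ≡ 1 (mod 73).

ord(14) | φ(73) = 73 − 1 = 72 = 2^3 · 3^2.
Divisors of 72: 1, 2, 3, 4, 6, 8, 9, 12, 18, 24, 36, 72.
Compute 14^d (mod 73) for the divisors d until we hit 1:
14^1 ≡ 14 (mod 73)
14^2 ≡ 50 (mod 73)
14^3 ≡ 43 (mod 73)
14^4 ≡ 18 (mod 73)
14^6 ≡ 24 (mod 73)
14^8 ≡ 32 (mod 73)
14^9 ≡ 10 (mod 73)
14^12 ≡ 65 (mod 73)
14^18 ≡ 27 (mod 73)
14^24 ≡ 64 (mod 73)
14^36 ≡ 72 (mod 73)
14^72 ≡ 1 (mod 73) ✓
The smallest such exponent is 72, so the order of 14 is 72.

72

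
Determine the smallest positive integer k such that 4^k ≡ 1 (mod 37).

18

ord(4) | φ(37) = 37 − 1 = 36 = 2^2 · 3^2.
Divisors of 36: 1, 2, 3, 4, 6, 9, 12, 18, 36.
Evaluate successive powers at the divisors of 36:
4^1 ≡ 4
4^2 ≡ 16
4^3 ≡ 27
4^4 ≡ 34
4^6 ≡ 26
4^9 ≡ 36
4^12 ≡ 10
4^18 ≡ 1
So ord_37(4) = 18.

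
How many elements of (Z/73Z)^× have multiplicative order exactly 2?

1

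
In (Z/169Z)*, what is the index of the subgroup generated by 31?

3

The order of 31 must divide φ(169) = φ(13^2) = 13·(13−1) = 156 = 2^2 · 3 · 13.
Divisors of 156: 1, 2, 3, 4, 6, 12, 13, 26, 39, 52, 78, 156.
Evaluate successive powers at the divisors of 156:
31^1 ≡ 31 (mod 169)
31^2 ≡ 116 (mod 169)
31^3 ≡ 47 (mod 169)
31^4 ≡ 105 (mod 169)
31^6 ≡ 12 (mod 169)
31^12 ≡ 144 (mod 169)
31^13 ≡ 70 (mod 169)
31^26 ≡ 168 (mod 169)
31^39 ≡ 99 (mod 169)
31^52 ≡ 1 (mod 169) ✓
So ord_169(31) = 52, hence |⟨31⟩| = 52.
[(Z/169Z)^× : ⟨31⟩] = 156/52 = 3.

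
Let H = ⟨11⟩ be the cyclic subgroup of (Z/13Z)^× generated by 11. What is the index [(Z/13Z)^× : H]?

Since 11 ∈ (Z/13Z)^×, its order divides φ(13) = 13 − 1 = 12 = 2^2 · 3.
Divisors of 12: 1, 2, 3, 4, 6, 12.
Evaluate successive powers at the divisors of 12:
11^1 ≡ 11 (mod 13)
11^2 ≡ 4 (mod 13)
11^3 ≡ 5 (mod 13)
11^4 ≡ 3 (mod 13)
11^6 ≡ 12 (mod 13)
11^12 ≡ 1 (mod 13) ✓
Thus |⟨11⟩| = ord(11) = 12.
[(Z/13Z)^× : ⟨11⟩] = 12/12 = 1.

1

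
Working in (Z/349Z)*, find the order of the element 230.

By Lagrange's theorem, ord_349(230) divides φ(349) = 349 − 1 = 348 = 2^2 · 3 · 29.
Divisors of 348: 1, 2, 3, 4, 6, 12, 29, 58, 87, 116, 174, 348.
Compute 230^d (mod 349) for the divisors d until we hit 1:
230^1 ≡ 230
230^2 ≡ 201
230^3 ≡ 162
230^4 ≡ 266
230^6 ≡ 69
230^12 ≡ 224
230^29 ≡ 325
230^58 ≡ 227
230^87 ≡ 136
230^116 ≡ 226
230^174 ≡ 348
230^348 ≡ 1
The smallest such exponent is 348, so the order of 230 is 348.

348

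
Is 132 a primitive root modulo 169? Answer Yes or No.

Yes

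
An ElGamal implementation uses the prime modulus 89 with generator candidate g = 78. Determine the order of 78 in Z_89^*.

11

ord(78) | φ(89) = 89 − 1 = 88 = 2^3 · 11.
Divisors of 88: 1, 2, 4, 8, 11, 22, 44, 88.
Test each divisor d:
78^1 ≡ 78
78^2 ≡ 32
78^4 ≡ 45
78^8 ≡ 67
78^11 ≡ 1
So ord_89(78) = 11.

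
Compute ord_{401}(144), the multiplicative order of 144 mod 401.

ord(144) | φ(401) = 401 − 1 = 400 = 2^4 · 5^2.
Divisors of 400: 1, 2, 4, 5, 8, 10, 16, 20, 25, 40, 50, 80, 100, 200, 400.
Check 144^d mod 401 for each divisor in increasing order:
144^1 ≡ 144
144^2 ≡ 285
144^4 ≡ 223
144^5 ≡ 32
144^8 ≡ 5
144^10 ≡ 222
144^16 ≡ 25
144^20 ≡ 362
144^25 ≡ 356
144^40 ≡ 318
144^50 ≡ 20
144^80 ≡ 72
144^100 ≡ 400
144^200 ≡ 1
So ord_401(144) = 200.

200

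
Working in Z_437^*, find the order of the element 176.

ord(176) | φ(437) = φ(19·23) = (19−1)·(23−1) = 18·22 = 396 = 2^2 · 3^2 · 11.
Divisors of 396: 1, 2, 3, 4, 6, 9, 11, 12, 18, 22, 33, 36, 44, 66, 99, 132, 198, 396.
Check 176^d mod 437 for each divisor in increasing order:
176^1 ≡ 176 (mod 437)
176^2 ≡ 386 (mod 437)
176^3 ≡ 201 (mod 437)
176^4 ≡ 416 (mod 437)
176^6 ≡ 197 (mod 437)
176^9 ≡ 267 (mod 437)
176^11 ≡ 367 (mod 437)
176^12 ≡ 353 (mod 437)
176^18 ≡ 58 (mod 437)
176^22 ≡ 93 (mod 437)
176^33 ≡ 45 (mod 437)
176^36 ≡ 305 (mod 437)
176^44 ≡ 346 (mod 437)
176^66 ≡ 277 (mod 437)
176^99 ≡ 229 (mod 437)
176^132 ≡ 254 (mod 437)
176^198 ≡ 1 (mod 437) ✓
Hence ord(176) = 198.

198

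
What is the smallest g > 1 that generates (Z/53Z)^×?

φ(53) = 53 − 1 = 52 = 2^2 · 13.
g is a primitive root iff g^(52/q) ≢ 1 (mod 53) for each prime q ∈ {2, 13}.
g = 2: 2^26 ≡ 52; 2^4 ≡ 16 — none is 1, so 2 is a primitive root.
The smallest primitive root modulo 53 is 2.

2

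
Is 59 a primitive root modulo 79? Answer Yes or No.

φ(79) = 79 − 1 = 78 = 2 · 3 · 13.
It suffices to check that the order of 59 is not a proper divisor of 78: compute 59^(78/q) for q ∈ {2, 3, 13}.
59^39 ≡ 78 (mod 79)  [q = 2: ≢ 1 ✓]
59^26 ≡ 23 (mod 79)  [q = 3: ≢ 1 ✓]
59^6 ≡ 46 (mod 79)  [q = 13: ≢ 1 ✓]
All checks pass, so 59 has order 78 and is a primitive root modulo 79.

Yes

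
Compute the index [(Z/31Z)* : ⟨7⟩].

2

ord(7) | φ(31) = 31 − 1 = 30 = 2 · 3 · 5.
Divisors of 30: 1, 2, 3, 5, 6, 10, 15, 30.
Compute 7^d (mod 31) for the divisors d until we hit 1:
7^1 ≡ 7 (mod 31)
7^2 ≡ 18 (mod 31)
7^3 ≡ 2 (mod 31)
7^5 ≡ 5 (mod 31)
7^6 ≡ 4 (mod 31)
7^10 ≡ 25 (mod 31)
7^15 ≡ 1 (mod 31) ✓
Thus |⟨7⟩| = ord(7) = 15.
[(Z/31Z)^× : ⟨7⟩] = 30/15 = 2.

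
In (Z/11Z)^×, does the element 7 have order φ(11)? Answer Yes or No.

Yes

φ(11) = 11 − 1 = 10 = 2 · 5.
Test 7^(10/q) mod 11 for each prime factor q of 10:
7^5 ≡ 10 (mod 11)  [q = 2: ≢ 1 ✓]
7^2 ≡ 5 (mod 11)  [q = 5: ≢ 1 ✓]
All checks pass, so 7 has order 10 and is a primitive root modulo 11.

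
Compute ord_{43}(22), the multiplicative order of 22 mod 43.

14

By Lagrange's theorem, ord_43(22) divides φ(43) = 43 − 1 = 42 = 2 · 3 · 7.
Divisors of 42: 1, 2, 3, 6, 7, 14, 21, 42.
Compute 22^d (mod 43) for the divisors d until we hit 1:
22^1 ≡ 22 (mod 43)
22^2 ≡ 11 (mod 43)
22^3 ≡ 27 (mod 43)
22^6 ≡ 41 (mod 43)
22^7 ≡ 42 (mod 43)
22^14 ≡ 1 (mod 43) ✓
Hence ord(22) = 14.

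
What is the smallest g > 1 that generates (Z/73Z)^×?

5

φ(73) = 73 − 1 = 72 = 2^3 · 3^2.
g is a primitive root iff g^(72/q) ≢ 1 (mod 73) for each prime q ∈ {2, 3}.
g = 2: 2^36 ≡ 1 — hits 1, so not a primitive root.
g = 3: 3^36 ≡ 1 — hits 1, so not a primitive root.
g = 4: 4^36 ≡ 1 — hits 1, so not a primitive root.
g = 5: 5^36 ≡ 72; 5^24 ≡ 8 — none is 1, so 5 is a primitive root.
So 5 is the smallest generator of (Z/73Z)^×.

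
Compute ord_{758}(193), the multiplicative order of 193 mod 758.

The order of 193 must divide φ(758) = φ(2)·φ(379) = 1·378 = 378 = 2 · 3^3 · 7.
Divisors of 378: 1, 2, 3, 6, 7, 9, 14, 18, 21, 27, 42, 54, 63, 126, 189, 378.
Test each divisor d:
193^1 ≡ 193
193^2 ≡ 107
193^3 ≡ 185
193^6 ≡ 115
193^7 ≡ 213
193^9 ≡ 51
193^14 ≡ 647
193^18 ≡ 327
193^21 ≡ 613
193^27 ≡ 1
Hence ord(193) = 27.

27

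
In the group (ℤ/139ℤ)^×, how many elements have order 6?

φ(139) = 139 − 1 = 138 = 2 · 3 · 23.
Since (Z/139Z)^× is cyclic of order 138, the number of elements of order d is φ(d) when d | 138 and 0 otherwise.
6 = 2 · 3 divides 138, and φ(6) = 2.

2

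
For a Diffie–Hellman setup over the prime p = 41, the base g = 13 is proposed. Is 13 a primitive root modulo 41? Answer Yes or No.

Yes

φ(41) = 41 − 1 = 40 = 2^3 · 5.
It suffices to check that the order of 13 is not a proper divisor of 40: compute 13^(40/q) for q ∈ {2, 5}.
13^20 ≡ 40 (mod 41)  [q = 2: ≢ 1 ✓]
13^8 ≡ 10 (mod 41)  [q = 5: ≢ 1 ✓]
All checks pass, so 13 has order 40 and is a primitive root modulo 41.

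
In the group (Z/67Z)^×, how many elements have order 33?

φ(67) = 67 − 1 = 66 = 2 · 3 · 11.
Since (Z/67Z)^× is cyclic of order 66, the number of elements of order d is φ(d) when d | 66 and 0 otherwise.
33 = 3 · 11 divides 66, and φ(33) = 20.

20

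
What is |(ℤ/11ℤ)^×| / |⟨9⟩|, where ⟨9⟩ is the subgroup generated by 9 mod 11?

2

By Lagrange's theorem, ord_11(9) divides φ(11) = 11 − 1 = 10 = 2 · 5.
Divisors of 10: 1, 2, 5, 10.
Test each divisor d:
9^1 ≡ 9
9^2 ≡ 4
9^5 ≡ 1
Thus |⟨9⟩| = ord(9) = 5.
Index = |(Z/11Z)^×| / |⟨9⟩| = 10 / 5 = 2.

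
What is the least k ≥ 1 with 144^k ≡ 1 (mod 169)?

13

By Lagrange's theorem, ord_169(144) divides φ(169) = φ(13^2) = 13·(13−1) = 156 = 2^2 · 3 · 13.
Divisors of 156: 1, 2, 3, 4, 6, 12, 13, 26, 39, 52, 78, 156.
Test each divisor d:
144^1 ≡ 144
144^2 ≡ 118
144^3 ≡ 92
144^4 ≡ 66
144^6 ≡ 14
144^12 ≡ 27
144^13 ≡ 1
The smallest such exponent is 13, so the order of 144 is 13.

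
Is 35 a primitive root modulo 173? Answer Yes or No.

No

φ(173) = 173 − 1 = 172 = 2^2 · 43.
It suffices to check that the order of 35 is not a proper divisor of 172: compute 35^(172/q) for q ∈ {2, 43}.
35^86 ≡ 1 (mod 173)  [q = 2: ≡ 1 ✗]
35^4 ≡ 23 (mod 173)  [q = 43: ≢ 1 ✓]
The check at q = 2 fails, so 35 generates a proper subgroup.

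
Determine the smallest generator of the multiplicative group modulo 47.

5

φ(47) = 47 − 1 = 46 = 2 · 23.
Test candidates g = 2, 3, … against the prime factors q ∈ {2, 23} of φ(47): g is a generator iff g^(46/q) ≢ 1 for every such q.
g = 2: 2^23 ≡ 1 — hits 1, so not a primitive root.
g = 3: 3^23 ≡ 1 — hits 1, so not a primitive root.
g = 4: 4^23 ≡ 1 — hits 1, so not a primitive root.
g = 5: 5^23 ≡ 46; 5^2 ≡ 25 — none is 1, so 5 is a primitive root.
The smallest primitive root modulo 47 is 5.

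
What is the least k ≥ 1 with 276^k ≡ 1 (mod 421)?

420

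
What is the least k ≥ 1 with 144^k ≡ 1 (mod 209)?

3

ord(144) | φ(209) = φ(11·19) = (11−1)·(19−1) = 10·18 = 180 = 2^2 · 3^2 · 5.
Divisors of 180: 1, 2, 3, 4, 5, 6, 9, 10, 12, 15, 18, 20, 30, 36, 45, 60, 90, 180.
Compute 144^d (mod 209) for the divisors d until we hit 1:
144^1 ≡ 144
144^2 ≡ 45
144^3 ≡ 1
The smallest such exponent is 3, so the order of 144 is 3.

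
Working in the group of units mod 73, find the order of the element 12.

36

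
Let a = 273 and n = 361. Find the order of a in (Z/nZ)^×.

The order of 273 must divide φ(361) = φ(19^2) = 19·(19−1) = 342 = 2 · 3^2 · 19.
Divisors of 342: 1, 2, 3, 6, 9, 18, 19, 38, 57, 114, 171, 342.
Evaluate successive powers at the divisors of 342:
273^1 ≡ 273 (mod 361)
273^2 ≡ 163 (mod 361)
273^3 ≡ 96 (mod 361)
273^6 ≡ 191 (mod 361)
273^9 ≡ 286 (mod 361)
273^18 ≡ 210 (mod 361)
273^19 ≡ 292 (mod 361)
273^38 ≡ 68 (mod 361)
273^57 ≡ 1 (mod 361) ✓
Therefore the multiplicative order of 273 modulo 361 is 57.

57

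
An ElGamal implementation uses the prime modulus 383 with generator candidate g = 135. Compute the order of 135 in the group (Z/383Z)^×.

ord(135) | φ(383) = 383 − 1 = 382 = 2 · 191.
Divisors of 382: 1, 2, 191, 382.
Compute 135^d (mod 383) for the divisors d until we hit 1:
135^1 ≡ 135 (mod 383)
135^2 ≡ 224 (mod 383)
135^191 ≡ 382 (mod 383)
135^382 ≡ 1 (mod 383) ✓
So ord_383(135) = 382.

382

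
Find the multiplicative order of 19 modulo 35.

ord(19) | φ(35) = φ(5·7) = (5−1)·(7−1) = 4·6 = 24 = 2^3 · 3.
Divisors of 24: 1, 2, 3, 4, 6, 8, 12, 24.
Test each divisor d:
19^1 ≡ 19
19^2 ≡ 11
19^3 ≡ 34
19^4 ≡ 16
19^6 ≡ 1
The smallest such exponent is 6, so the order of 19 is 6.

6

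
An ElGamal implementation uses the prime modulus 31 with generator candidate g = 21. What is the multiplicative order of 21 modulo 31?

30

The order of 21 must divide φ(31) = 31 − 1 = 30 = 2 · 3 · 5.
Divisors of 30: 1, 2, 3, 5, 6, 10, 15, 30.
Check 21^d mod 31 for each divisor in increasing order:
21^1 ≡ 21
21^2 ≡ 7
21^3 ≡ 23
21^5 ≡ 6
21^6 ≡ 2
21^10 ≡ 5
21^15 ≡ 30
21^30 ≡ 1
Therefore the multiplicative order of 21 modulo 31 is 30.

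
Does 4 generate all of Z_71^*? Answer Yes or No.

No

φ(71) = 71 − 1 = 70 = 2 · 5 · 7.
4 is a primitive root mod 71 iff 4^(φ(71)/q) ≢ 1 for every prime q | φ(71), i.e. q ∈ {2, 5, 7}.
4^35 ≡ 1 (mod 71)  [q = 2: ≡ 1 ✗]
4^14 ≡ 5 (mod 71)  [q = 5: ≢ 1 ✓]
4^10 ≡ 48 (mod 71)  [q = 7: ≢ 1 ✓]
Since 4^35 ≡ 1, the order of 4 divides 35 < 70, so 4 is not a primitive root.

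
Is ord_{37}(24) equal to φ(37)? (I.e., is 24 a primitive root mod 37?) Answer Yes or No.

Yes

φ(37) = 37 − 1 = 36 = 2^2 · 3^2.
24 is a primitive root mod 37 iff 24^(φ(37)/q) ≢ 1 for every prime q | φ(37), i.e. q ∈ {2, 3}.
24^18 ≡ 36 (mod 37)  [q = 2: ≢ 1 ✓]
24^12 ≡ 10 (mod 37)  [q = 3: ≢ 1 ✓]
None equal 1, so ord_37(24) = 36: 24 is a primitive root.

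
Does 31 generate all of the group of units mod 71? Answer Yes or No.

Yes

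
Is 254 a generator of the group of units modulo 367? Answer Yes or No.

Yes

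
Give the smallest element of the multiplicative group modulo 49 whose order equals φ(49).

3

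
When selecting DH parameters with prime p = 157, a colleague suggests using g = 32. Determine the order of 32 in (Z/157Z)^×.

ord(32) | φ(157) = 157 − 1 = 156 = 2^2 · 3 · 13.
Divisors of 156: 1, 2, 3, 4, 6, 12, 13, 26, 39, 52, 78, 156.
Test each divisor d:
32^1 ≡ 32 (mod 157)
32^2 ≡ 82 (mod 157)
32^3 ≡ 112 (mod 157)
32^4 ≡ 130 (mod 157)
32^6 ≡ 141 (mod 157)
32^12 ≡ 99 (mod 157)
32^13 ≡ 28 (mod 157)
32^26 ≡ 156 (mod 157)
32^39 ≡ 129 (mod 157)
32^52 ≡ 1 (mod 157) ✓
Therefore the multiplicative order of 32 modulo 157 is 52.

52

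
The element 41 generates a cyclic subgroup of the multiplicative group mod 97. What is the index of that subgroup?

1

ord(41) | φ(97) = 97 − 1 = 96 = 2^5 · 3.
Divisors of 96: 1, 2, 3, 4, 6, 8, 12, 16, 24, 32, 48, 96.
Test each divisor d:
41^1 ≡ 41 (mod 97)
41^2 ≡ 32 (mod 97)
41^3 ≡ 51 (mod 97)
41^4 ≡ 54 (mod 97)
41^6 ≡ 79 (mod 97)
41^8 ≡ 6 (mod 97)
41^12 ≡ 33 (mod 97)
41^16 ≡ 36 (mod 97)
41^24 ≡ 22 (mod 97)
41^32 ≡ 35 (mod 97)
41^48 ≡ 96 (mod 97)
41^96 ≡ 1 (mod 97) ✓
Thus |⟨41⟩| = ord(41) = 96.
The index is φ(97) / ord(41) = 96 / 96 = 1.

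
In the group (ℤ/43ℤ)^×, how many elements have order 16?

0

φ(43) = 43 − 1 = 42 = 2 · 3 · 7.
In a cyclic group of order 42, there are φ(d) elements of order d for each divisor d of 42, and zero for non-divisors.
16 does not divide 42, so no element of (Z/43Z)^× has order 16.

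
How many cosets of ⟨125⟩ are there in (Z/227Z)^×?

By Lagrange's theorem, ord_227(125) divides φ(227) = 227 − 1 = 226 = 2 · 113.
Divisors of 226: 1, 2, 113, 226.
Test each divisor d:
125^1 ≡ 125 (mod 227)
125^2 ≡ 189 (mod 227)
125^113 ≡ 226 (mod 227)
125^226 ≡ 1 (mod 227) ✓
So ord_227(125) = 226, hence |⟨125⟩| = 226.
[(Z/227Z)^× : ⟨125⟩] = 226/226 = 1.

1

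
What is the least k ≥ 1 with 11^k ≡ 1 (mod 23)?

Since 11 ∈ (Z/23Z)^×, its order divides φ(23) = 23 − 1 = 22 = 2 · 11.
Divisors of 22: 1, 2, 11, 22.
Evaluate successive powers at the divisors of 22:
11^1 ≡ 11 (mod 23)
11^2 ≡ 6 (mod 23)
11^11 ≡ 22 (mod 23)
11^22 ≡ 1 (mod 23) ✓
So ord_23(11) = 22.

22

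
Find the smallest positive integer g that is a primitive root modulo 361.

φ(361) = φ(19^2) = 19·(19−1) = 342 = 2 · 3^2 · 19.
g is a primitive root iff g^(342/q) ≢ 1 (mod 361) for each prime q ∈ {2, 3, 19}.
g = 2: 2^171 ≡ 360; 2^114 ≡ 292; 2^18 ≡ 58 — none is 1, so 2 is a primitive root.
The smallest primitive root modulo 361 is 2.

2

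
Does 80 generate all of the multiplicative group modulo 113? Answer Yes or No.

Yes

φ(113) = 113 − 1 = 112 = 2^4 · 7.
An element g generates (Z/113Z)^× iff g^(112/q) ≢ 1 (mod 113) for each prime q ∈ {2, 7}.
80^56 ≡ 112 (mod 113)  [q = 2: ≢ 1 ✓]
80^16 ≡ 109 (mod 113)  [q = 7: ≢ 1 ✓]
All checks pass, so 80 has order 112 and is a primitive root modulo 113.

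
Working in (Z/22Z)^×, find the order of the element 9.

5

ord(9) | φ(22) = φ(2)·φ(11) = 1·10 = 10 = 2 · 5.
Divisors of 10: 1, 2, 5, 10.
Evaluate successive powers at the divisors of 10:
9^1 ≡ 9
9^2 ≡ 15
9^5 ≡ 1
So ord_22(9) = 5.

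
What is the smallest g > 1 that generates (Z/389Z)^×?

2

φ(389) = 389 − 1 = 388 = 2^2 · 97.
Test candidates g = 2, 3, … against the prime factors q ∈ {2, 97} of φ(389): g is a generator iff g^(388/q) ≢ 1 for every such q.
g = 2: 2^194 ≡ 388; 2^4 ≡ 16 — none is 1, so 2 is a primitive root.
The smallest primitive root modulo 389 is 2.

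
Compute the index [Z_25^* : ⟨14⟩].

2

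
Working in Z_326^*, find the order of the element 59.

6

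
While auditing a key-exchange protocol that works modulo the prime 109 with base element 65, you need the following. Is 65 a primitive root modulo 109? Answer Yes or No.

φ(109) = 109 − 1 = 108 = 2^2 · 3^3.
An element g generates (Z/109Z)^× iff g^(108/q) ≢ 1 (mod 109) for each prime q ∈ {2, 3}.
65^54 ≡ 108 (mod 109)  [q = 2: ≢ 1 ✓]
65^36 ≡ 45 (mod 109)  [q = 3: ≢ 1 ✓]
None equal 1, so ord_109(65) = 108: 65 is a primitive root.

Yes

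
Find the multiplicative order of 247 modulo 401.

ord(247) | φ(401) = 401 − 1 = 400 = 2^4 · 5^2.
Divisors of 400: 1, 2, 4, 5, 8, 10, 16, 20, 25, 40, 50, 80, 100, 200, 400.
Evaluate successive powers at the divisors of 400:
247^1 ≡ 247 (mod 401)
247^2 ≡ 57 (mod 401)
247^4 ≡ 41 (mod 401)
247^5 ≡ 102 (mod 401)
247^8 ≡ 77 (mod 401)
247^10 ≡ 379 (mod 401)
247^16 ≡ 315 (mod 401)
247^20 ≡ 83 (mod 401)
247^25 ≡ 45 (mod 401)
247^40 ≡ 72 (mod 401)
247^50 ≡ 20 (mod 401)
247^80 ≡ 372 (mod 401)
247^100 ≡ 400 (mod 401)
247^200 ≡ 1 (mod 401) ✓
Hence ord(247) = 200.

200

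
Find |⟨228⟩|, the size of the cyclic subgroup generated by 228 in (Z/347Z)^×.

346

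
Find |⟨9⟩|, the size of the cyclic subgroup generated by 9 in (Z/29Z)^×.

Since 9 ∈ (Z/29Z)^×, its order divides φ(29) = 29 − 1 = 28 = 2^2 · 7.
Divisors of 28: 1, 2, 4, 7, 14, 28.
Test each divisor d:
9^1 ≡ 9 (mod 29)
9^2 ≡ 23 (mod 29)
9^4 ≡ 7 (mod 29)
9^7 ≡ 28 (mod 29)
9^14 ≡ 1 (mod 29) ✓
So ord_29(9) = 14.

14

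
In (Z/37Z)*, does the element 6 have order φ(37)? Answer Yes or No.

φ(37) = 37 − 1 = 36 = 2^2 · 3^2.
It suffices to check that the order of 6 is not a proper divisor of 36: compute 6^(36/q) for q ∈ {2, 3}.
6^18 ≡ 36 (mod 37)  [q = 2: ≢ 1 ✓]
6^12 ≡ 1 (mod 37)  [q = 3: ≡ 1 ✗]
The check at q = 3 fails, so 6 generates a proper subgroup.

No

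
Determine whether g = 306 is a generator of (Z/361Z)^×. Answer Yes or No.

Yes

φ(361) = φ(19^2) = 19·(19−1) = 342 = 2 · 3^2 · 19.
Test 306^(342/q) mod 361 for each prime factor q of 342:
306^171 ≡ 360 (mod 361)  [q = 2: ≢ 1 ✓]
306^114 ≡ 292 (mod 361)  [q = 3: ≢ 1 ✓]
306^18 ≡ 267 (mod 361)  [q = 19: ≢ 1 ✓]
Every test exponent gives a nontrivial residue, hence 306 generates the full group.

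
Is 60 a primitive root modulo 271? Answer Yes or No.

No

φ(271) = 271 − 1 = 270 = 2 · 3^3 · 5.
Test 60^(270/q) mod 271 for each prime factor q of 270:
60^135 ≡ 270 (mod 271)  [q = 2: ≢ 1 ✓]
60^90 ≡ 242 (mod 271)  [q = 3: ≢ 1 ✓]
60^54 ≡ 1 (mod 271)  [q = 5: ≡ 1 ✗]
Since 60^54 ≡ 1, the order of 60 divides 54 < 270, so 60 is not a primitive root.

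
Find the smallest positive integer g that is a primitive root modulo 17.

3

φ(17) = 17 − 1 = 16 = 2^4.
Test candidates g = 2, 3, … against the prime factors q ∈ {2} of φ(17): g is a generator iff g^(16/q) ≢ 1 for every such q.
g = 2: 2^8 ≡ 1 — hits 1, so not a primitive root.
g = 3: 3^8 ≡ 16 — none is 1, so 3 is a primitive root.
The smallest primitive root modulo 17 is 3.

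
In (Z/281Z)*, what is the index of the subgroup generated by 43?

By Lagrange's theorem, ord_281(43) divides φ(281) = 281 − 1 = 280 = 2^3 · 5 · 7.
Divisors of 280: 1, 2, 4, 5, 7, 8, 10, 14, 20, 28, 35, 40, 56, 70, 140, 280.
Compute 43^d (mod 281) for the divisors d until we hit 1:
43^1 ≡ 43 (mod 281)
43^2 ≡ 163 (mod 281)
43^4 ≡ 155 (mod 281)
43^5 ≡ 202 (mod 281)
43^7 ≡ 49 (mod 281)
43^8 ≡ 140 (mod 281)
43^10 ≡ 59 (mod 281)
43^14 ≡ 153 (mod 281)
43^20 ≡ 109 (mod 281)
43^28 ≡ 86 (mod 281)
43^35 ≡ 280 (mod 281)
43^40 ≡ 79 (mod 281)
43^56 ≡ 90 (mod 281)
43^70 ≡ 1 (mod 281) ✓
Thus |⟨43⟩| = ord(43) = 70.
Index = |(Z/281Z)^×| / |⟨43⟩| = 280 / 70 = 4.

4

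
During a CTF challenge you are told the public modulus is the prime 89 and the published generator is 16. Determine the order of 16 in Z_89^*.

Since 16 ∈ (Z/89Z)^×, its order divides φ(89) = 89 − 1 = 88 = 2^3 · 11.
Divisors of 88: 1, 2, 4, 8, 11, 22, 44, 88.
Compute 16^d (mod 89) for the divisors d until we hit 1:
16^1 ≡ 16 (mod 89)
16^2 ≡ 78 (mod 89)
16^4 ≡ 32 (mod 89)
16^8 ≡ 45 (mod 89)
16^11 ≡ 1 (mod 89) ✓
Hence ord(16) = 11.

11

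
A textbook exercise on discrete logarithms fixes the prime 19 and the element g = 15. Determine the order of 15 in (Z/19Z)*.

By Lagrange's theorem, ord_19(15) divides φ(19) = 19 − 1 = 18 = 2 · 3^2.
Divisors of 18: 1, 2, 3, 6, 9, 18.
Check 15^d mod 19 for each divisor in increasing order:
15^1 ≡ 15
15^2 ≡ 16
15^3 ≡ 12
15^6 ≡ 11
15^9 ≡ 18
15^18 ≡ 1
Therefore the multiplicative order of 15 modulo 19 is 18.

18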